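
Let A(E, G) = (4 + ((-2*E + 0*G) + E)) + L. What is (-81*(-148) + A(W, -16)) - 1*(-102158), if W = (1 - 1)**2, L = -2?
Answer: 114148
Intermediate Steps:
W = 0 (W = 0**2 = 0)
A(E, G) = 2 - E (A(E, G) = (4 + ((-2*E + 0*G) + E)) - 2 = (4 + ((-2*E + 0) + E)) - 2 = (4 + (-2*E + E)) - 2 = (4 - E) - 2 = 2 - E)
(-81*(-148) + A(W, -16)) - 1*(-102158) = (-81*(-148) + (2 - 1*0)) - 1*(-102158) = (11988 + (2 + 0)) + 102158 = (11988 + 2) + 102158 = 11990 + 102158 = 114148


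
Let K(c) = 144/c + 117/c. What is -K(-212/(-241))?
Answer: -62901/212 ≈ -296.70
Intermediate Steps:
K(c) = 261/c
-K(-212/(-241)) = -261/((-212/(-241))) = -261/((-212*(-1/241))) = -261/212/241 = -261*241/212 = -1*62901/212 = -62901/212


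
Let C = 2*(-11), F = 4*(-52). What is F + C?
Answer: -230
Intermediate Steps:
F = -208
C = -22
F + C = -208 - 22 = -230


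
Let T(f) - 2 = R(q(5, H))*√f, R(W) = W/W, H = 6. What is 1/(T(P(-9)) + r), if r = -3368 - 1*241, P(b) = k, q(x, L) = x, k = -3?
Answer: -3607/13010452 - I*√3/13010452 ≈ -0.00027724 - 1.3313e-7*I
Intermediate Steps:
P(b) = -3
R(W) = 1
r = -3609 (r = -3368 - 241 = -3609)
T(f) = 2 + √f (T(f) = 2 + 1*√f = 2 + √f)
1/(T(P(-9)) + r) = 1/((2 + √(-3)) - 3609) = 1/((2 + I*√3) - 3609) = 1/(-3607 + I*√3)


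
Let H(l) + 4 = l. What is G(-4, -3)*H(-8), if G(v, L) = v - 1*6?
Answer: 120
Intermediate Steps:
H(l) = -4 + l
G(v, L) = -6 + v (G(v, L) = v - 6 = -6 + v)
G(-4, -3)*H(-8) = (-6 - 4)*(-4 - 8) = -10*(-12) = 120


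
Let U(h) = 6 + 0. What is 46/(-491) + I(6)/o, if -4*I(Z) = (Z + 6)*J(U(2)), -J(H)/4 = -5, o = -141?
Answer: 7658/23077 ≈ 0.33185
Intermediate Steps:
U(h) = 6
J(H) = 20 (J(H) = -4*(-5) = 20)
I(Z) = -30 - 5*Z (I(Z) = -(Z + 6)*20/4 = -(6 + Z)*20/4 = -(120 + 20*Z)/4 = -30 - 5*Z)
46/(-491) + I(6)/o = 46/(-491) + (-30 - 5*6)/(-141) = 46*(-1/491) + (-30 - 30)*(-1/141) = -46/491 - 60*(-1/141) = -46/491 + 20/47 = 7658/23077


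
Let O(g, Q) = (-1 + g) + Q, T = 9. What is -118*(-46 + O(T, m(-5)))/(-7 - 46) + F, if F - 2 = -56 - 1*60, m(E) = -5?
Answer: -11116/53 ≈ -209.74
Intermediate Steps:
O(g, Q) = -1 + Q + g
F = -114 (F = 2 + (-56 - 1*60) = 2 + (-56 - 60) = 2 - 116 = -114)
-118*(-46 + O(T, m(-5)))/(-7 - 46) + F = -118*(-46 + (-1 - 5 + 9))/(-7 - 46) - 114 = -118*(-46 + 3)/(-53) - 114 = -(-5074)*(-1)/53 - 114 = -118*43/53 - 114 = -5074/53 - 114 = -11116/53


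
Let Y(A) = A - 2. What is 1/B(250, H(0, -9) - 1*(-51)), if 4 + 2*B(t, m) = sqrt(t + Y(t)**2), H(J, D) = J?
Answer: 4/30869 + sqrt(61754)/30869 ≈ 0.0081798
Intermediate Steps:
Y(A) = -2 + A
B(t, m) = -2 + sqrt(t + (-2 + t)**2)/2
1/B(250, H(0, -9) - 1*(-51)) = 1/(-2 + sqrt(250 + (-2 + 250)**2)/2) = 1/(-2 + sqrt(250 + 248**2)/2) = 1/(-2 + sqrt(250 + 61504)/2) = 1/(-2 + sqrt(61754)/2)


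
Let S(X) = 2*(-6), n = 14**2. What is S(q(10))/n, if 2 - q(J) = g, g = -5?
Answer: -3/49 ≈ -0.061224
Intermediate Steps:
n = 196
q(J) = 7 (q(J) = 2 - 1*(-5) = 2 + 5 = 7)
S(X) = -12
S(q(10))/n = -12/196 = -12*1/196 = -3/49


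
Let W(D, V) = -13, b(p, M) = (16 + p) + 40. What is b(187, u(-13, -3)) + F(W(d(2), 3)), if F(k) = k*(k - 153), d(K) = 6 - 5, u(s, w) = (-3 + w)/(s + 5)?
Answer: 2401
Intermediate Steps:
u(s, w) = (-3 + w)/(5 + s)
b(p, M) = 56 + p
d(K) = 1
F(k) = k*(-153 + k)
b(187, u(-13, -3)) + F(W(d(2), 3)) = (56 + 187) - 13*(-153 - 13) = 243 - 13*(-166) = 243 + 2158 = 2401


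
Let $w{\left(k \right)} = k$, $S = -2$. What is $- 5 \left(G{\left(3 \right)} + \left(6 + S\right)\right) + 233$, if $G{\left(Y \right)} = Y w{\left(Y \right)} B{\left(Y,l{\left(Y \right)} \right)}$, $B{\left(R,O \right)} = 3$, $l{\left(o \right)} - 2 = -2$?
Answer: $78$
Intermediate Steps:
$l{\left(o \right)} = 0$ ($l{\left(o \right)} = 2 - 2 = 0$)
$G{\left(Y \right)} = 3 Y^{2}$ ($G{\left(Y \right)} = Y Y 3 = Y^{2} \cdot 3 = 3 Y^{2}$)
$- 5 \left(G{\left(3 \right)} + \left(6 + S\right)\right) + 233 = - 5 \left(3 \cdot 3^{2} + \left(6 - 2\right)\right) + 233 = - 5 \left(3 \cdot 9 + 4\right) + 233 = - 5 \left(27 + 4\right) + 233 = \left(-5\right) 31 + 233 = -155 + 233 = 78$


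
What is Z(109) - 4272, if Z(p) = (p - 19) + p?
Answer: -4073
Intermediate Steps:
Z(p) = -19 + 2*p (Z(p) = (-19 + p) + p = -19 + 2*p)
Z(109) - 4272 = (-19 + 2*109) - 4272 = (-19 + 218) - 4272 = 199 - 4272 = -4073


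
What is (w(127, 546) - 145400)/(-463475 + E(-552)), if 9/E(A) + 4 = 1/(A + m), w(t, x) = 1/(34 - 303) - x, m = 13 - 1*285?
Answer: 43146163025/137018242693 ≈ 0.31489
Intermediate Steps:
m = -272 (m = 13 - 285 = -272)
w(t, x) = -1/269 - x (w(t, x) = 1/(-269) - x = -1/269 - x)
E(A) = 9/(-4 + 1/(-272 + A)) (E(A) = 9/(-4 + 1/(A - 272)) = 9/(-4 + 1/(-272 + A)))
(w(127, 546) - 145400)/(-463475 + E(-552)) = ((-1/269 - 1*546) - 145400)/(-463475 + 9*(272 - 1*(-552))/(-1089 + 4*(-552))) = ((-1/269 - 546) - 145400)/(-463475 + 9*(272 + 552)/(-1089 - 2208)) = (-146875/269 - 145400)/(-463475 + 9*824/(-3297)) = -39259475/(269*(-463475 + 9*(-1/3297)*824)) = -39259475/(269*(-463475 - 2472/1099)) = -39259475/(269*(-509361497/1099)) = -39259475/269*(-1099/509361497) = 43146163025/137018242693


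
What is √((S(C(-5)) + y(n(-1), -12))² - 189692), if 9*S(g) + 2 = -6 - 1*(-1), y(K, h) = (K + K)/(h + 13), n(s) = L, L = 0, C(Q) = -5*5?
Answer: I*√15365003/9 ≈ 435.54*I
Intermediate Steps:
C(Q) = -25
n(s) = 0
y(K, h) = 2*K/(13 + h) (y(K, h) = (2*K)/(13 + h) = 2*K/(13 + h))
S(g) = -7/9 (S(g) = -2/9 + (-6 - 1*(-1))/9 = -2/9 + (-6 + 1)/9 = -2/9 + (⅑)*(-5) = -2/9 - 5/9 = -7/9)
√((S(C(-5)) + y(n(-1), -12))² - 189692) = √((-7/9 + 2*0/(13 - 12))² - 189692) = √((-7/9 + 2*0/1)² - 189692) = √((-7/9 + 2*0*1)² - 189692) = √((-7/9 + 0)² - 189692) = √((-7/9)² - 189692) = √(49/81 - 189692) = √(-15365003/81) = I*√15365003/9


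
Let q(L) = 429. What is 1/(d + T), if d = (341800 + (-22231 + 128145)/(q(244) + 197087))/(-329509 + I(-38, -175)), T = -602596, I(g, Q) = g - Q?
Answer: -32528119976/19601348740595053 ≈ -1.6595e-6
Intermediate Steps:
d = -33755537357/32528119976 (d = (341800 + (-22231 + 128145)/(429 + 197087))/(-329509 + (-38 - 1*(-175))) = (341800 + 105914/197516)/(-329509 + (-38 + 175)) = (341800 + 105914*(1/197516))/(-329509 + 137) = (341800 + 52957/98758)/(-329372) = (33755537357/98758)*(-1/329372) = -33755537357/32528119976 ≈ -1.0377)
1/(d + T) = 1/(-33755537357/32528119976 - 602596) = 1/(-19601348740595053/32528119976) = -32528119976/19601348740595053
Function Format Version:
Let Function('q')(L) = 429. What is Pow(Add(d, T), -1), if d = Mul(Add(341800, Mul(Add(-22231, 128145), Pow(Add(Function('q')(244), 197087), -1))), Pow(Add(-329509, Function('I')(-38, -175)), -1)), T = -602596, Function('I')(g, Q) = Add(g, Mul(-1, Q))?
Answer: Rational(-32528119976, 19601348740595053) ≈ -1.6595e-6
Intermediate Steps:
d = Rational(-33755537357, 32528119976) (d = Mul(Add(341800, Mul(Add(-22231, 128145), Pow(Add(429, 197087), -1))), Pow(Add(-329509, Add(-38, Mul(-1, -175))), -1)) = Mul(Add(341800, Mul(105914, Pow(197516, -1))), Pow(Add(-329509, Add(-38, 175)), -1)) = Mul(Add(341800, Mul(105914, Rational(1, 197516))), Pow(Add(-329509, 137), -1)) = Mul(Add(341800, Rational(52957, 98758)), Pow(-329372, -1)) = Mul(Rational(33755537357, 98758), Rational(-1, 329372)) = Rational(-33755537357, 32528119976) ≈ -1.0377)
Pow(Add(d, T), -1) = Pow(Add(Rational(-33755537357, 32528119976), -602596), -1) = Pow(Rational(-19601348740595053, 32528119976), -1) = Rational(-32528119976, 19601348740595053)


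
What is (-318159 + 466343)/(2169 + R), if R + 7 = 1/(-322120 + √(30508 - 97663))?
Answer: 33242422476907121360/485005920287442541 + 1630024*I*√555/485005920287442541 ≈ 68.54 + 7.9176e-11*I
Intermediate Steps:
R = -7 + 1/(-322120 + 11*I*√555) (R = -7 + 1/(-322120 + √(30508 - 97663)) = -7 + 1/(-322120 + √(-67155)) = -7 + 1/(-322120 + 11*I*√555) ≈ -7.0 - 2.4975e-9*I)
(-318159 + 466343)/(2169 + R) = (-318159 + 466343)/(2169 + (-145265970601/20752272311 - 11*I*√555/103761361555)) = 148184/(44866412671958/20752272311 - 11*I*√555/103761361555)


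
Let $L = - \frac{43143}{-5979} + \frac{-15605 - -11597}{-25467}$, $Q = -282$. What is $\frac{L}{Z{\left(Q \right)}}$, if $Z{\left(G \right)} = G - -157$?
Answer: $- \frac{124742957}{2114822125} \approx -0.058985$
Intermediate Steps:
$Z{\left(G \right)} = 157 + G$ ($Z{\left(G \right)} = G + 157 = 157 + G$)
$L = \frac{124742957}{16918577}$ ($L = \left(-43143\right) \left(- \frac{1}{5979}\right) + \left(-15605 + 11597\right) \left(- \frac{1}{25467}\right) = \frac{14381}{1993} - - \frac{1336}{8489} = \frac{14381}{1993} + \frac{1336}{8489} = \frac{124742957}{16918577} \approx 7.3731$)
$\frac{L}{Z{\left(Q \right)}} = \frac{124742957}{16918577 \left(157 - 282\right)} = \frac{124742957}{16918577 \left(-125\right)} = \frac{124742957}{16918577} \left(- \frac{1}{125}\right) = - \frac{124742957}{2114822125}$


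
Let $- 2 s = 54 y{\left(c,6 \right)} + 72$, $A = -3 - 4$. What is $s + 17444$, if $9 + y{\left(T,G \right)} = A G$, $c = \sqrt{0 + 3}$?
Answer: $18785$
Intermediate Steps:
$A = -7$
$c = \sqrt{3} \approx 1.732$
$y{\left(T,G \right)} = -9 - 7 G$
$s = 1341$ ($s = - \frac{54 \left(-9 - 42\right) + 72}{2} = - \frac{54 \left(-51\right) + 72}{2} = - \frac{-2754 + 72}{2} = \left(- \frac{1}{2}\right) \left(-2682\right) = 1341$)
$s + 17444 = 1341 + 17444 = 18785$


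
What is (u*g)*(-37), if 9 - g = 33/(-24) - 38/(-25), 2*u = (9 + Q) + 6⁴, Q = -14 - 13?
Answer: -41871753/200 ≈ -2.0936e+5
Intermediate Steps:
Q = -27
u = 639 (u = ((9 - 27) + 6⁴)/2 = (-18 + 1296)/2 = (½)*1278 = 639)
g = 1771/200 (g = 9 - (33/(-24) - 38/(-25)) = 9 - (33*(-1/24) - 38*(-1/25)) = 9 - (-11/8 + 38/25) = 9 - 1*29/200 = 9 - 29/200 = 1771/200 ≈ 8.8550)
(u*g)*(-37) = (639*(1771/200))*(-37) = (1131669/200)*(-37) = -41871753/200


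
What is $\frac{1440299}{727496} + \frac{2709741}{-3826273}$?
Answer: $\frac{45969499183}{36150627304} \approx 1.2716$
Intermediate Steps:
$\frac{1440299}{727496} + \frac{2709741}{-3826273} = 1440299 \cdot \frac{1}{727496} + 2709741 \left(- \frac{1}{3826273}\right) = \frac{205757}{103928} - \frac{2709741}{3826273} = \frac{45969499183}{36150627304}$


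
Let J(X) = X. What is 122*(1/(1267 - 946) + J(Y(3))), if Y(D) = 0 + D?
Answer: 117608/321 ≈ 366.38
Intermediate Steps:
Y(D) = D
122*(1/(1267 - 946) + J(Y(3))) = 122*(1/(1267 - 946) + 3) = 122*(1/321 + 3) = 122*(964/321) = 117608/321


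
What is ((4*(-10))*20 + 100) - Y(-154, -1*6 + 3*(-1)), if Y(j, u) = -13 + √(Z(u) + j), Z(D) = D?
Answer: -687 - I*√163 ≈ -687.0 - 12.767*I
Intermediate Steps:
Y(j, u) = -13 + √(j + u) (Y(j, u) = -13 + √(u + j) = -13 + √(j + u))
((4*(-10))*20 + 100) - Y(-154, -1*6 + 3*(-1)) = ((4*(-10))*20 + 100) - (-13 + √(-154 + (-1*6 + 3*(-1)))) = (-40*20 + 100) - (-13 + √(-154 + (-6 - 3))) = (-800 + 100) - (-13 + √(-154 - 9)) = -700 - (-13 + √(-163)) = -700 - (-13 + I*√163) = -700 + (13 - I*√163) = -687 - I*√163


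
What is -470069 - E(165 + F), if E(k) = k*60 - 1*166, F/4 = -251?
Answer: -419563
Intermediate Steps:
F = -1004 (F = 4*(-251) = -1004)
E(k) = -166 + 60*k (E(k) = 60*k - 166 = -166 + 60*k)
-470069 - E(165 + F) = -470069 - (-166 + 60*(165 - 1004)) = -470069 - (-166 + 60*(-839)) = -470069 - (-166 - 50340) = -470069 - 1*(-50506) = -470069 + 50506 = -419563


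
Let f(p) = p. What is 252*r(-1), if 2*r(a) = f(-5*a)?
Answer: 630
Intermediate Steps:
r(a) = -5*a/2 (r(a) = (-5*a)/2 = -5*a/2)
252*r(-1) = 252*(-5/2*(-1)) = 252*(5/2) = 630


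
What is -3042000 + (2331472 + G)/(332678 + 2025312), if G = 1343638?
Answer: -717300190489/235799 ≈ -3.0420e+6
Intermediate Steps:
-3042000 + (2331472 + G)/(332678 + 2025312) = -3042000 + (2331472 + 1343638)/(332678 + 2025312) = -3042000 + 3675110/2357990 = -3042000 + 3675110*(1/2357990) = -3042000 + 367511/235799 = -717300190489/235799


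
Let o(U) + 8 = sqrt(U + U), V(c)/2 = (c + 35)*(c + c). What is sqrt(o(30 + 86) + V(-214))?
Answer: sqrt(153216 + 2*sqrt(58)) ≈ 391.45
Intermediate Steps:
V(c) = 4*c*(35 + c) (V(c) = 2*((c + 35)*(c + c)) = 2*((35 + c)*(2*c)) = 2*(2*c*(35 + c)) = 4*c*(35 + c))
o(U) = -8 + sqrt(2)*sqrt(U) (o(U) = -8 + sqrt(U + U) = -8 + sqrt(2*U) = -8 + sqrt(2)*sqrt(U))
sqrt(o(30 + 86) + V(-214)) = sqrt((-8 + sqrt(2)*sqrt(30 + 86)) + 4*(-214)*(35 - 214)) = sqrt((-8 + sqrt(2)*sqrt(116)) + 4*(-214)*(-179)) = sqrt((-8 + sqrt(2)*(2*sqrt(29))) + 153224) = sqrt((-8 + 2*sqrt(58)) + 153224) = sqrt(153216 + 2*sqrt(58))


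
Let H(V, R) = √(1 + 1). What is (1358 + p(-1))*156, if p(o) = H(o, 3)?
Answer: 211848 + 156*√2 ≈ 2.1207e+5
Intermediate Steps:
H(V, R) = √2
p(o) = √2
(1358 + p(-1))*156 = (1358 + √2)*156 = 211848 + 156*√2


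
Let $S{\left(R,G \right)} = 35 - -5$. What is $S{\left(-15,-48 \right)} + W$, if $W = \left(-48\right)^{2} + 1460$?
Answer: $3804$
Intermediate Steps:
$W = 3764$ ($W = 2304 + 1460 = 3764$)
$S{\left(R,G \right)} = 40$ ($S{\left(R,G \right)} = 35 + 5 = 40$)
$S{\left(-15,-48 \right)} + W = 40 + 3764 = 3804$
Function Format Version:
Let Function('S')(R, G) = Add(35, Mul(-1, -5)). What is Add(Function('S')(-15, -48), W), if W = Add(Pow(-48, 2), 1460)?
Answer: 3804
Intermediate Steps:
W = 3764 (W = Add(2304, 1460) = 3764)
Function('S')(R, G) = 40 (Function('S')(R, G) = Add(35, 5) = 40)
Add(Function('S')(-15, -48), W) = Add(40, 3764) = 3804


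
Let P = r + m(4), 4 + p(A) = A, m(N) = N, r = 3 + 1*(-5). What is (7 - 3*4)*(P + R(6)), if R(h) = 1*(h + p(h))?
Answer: -50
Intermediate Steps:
r = -2 (r = 3 - 5 = -2)
p(A) = -4 + A
R(h) = -4 + 2*h (R(h) = 1*(h + (-4 + h)) = 1*(-4 + 2*h) = -4 + 2*h)
P = 2 (P = -2 + 4 = 2)
(7 - 3*4)*(P + R(6)) = (7 - 3*4)*(2 + (-4 + 2*6)) = (7 - 12)*(2 + (-4 + 12)) = -5*(2 + 8) = -5*10 = -50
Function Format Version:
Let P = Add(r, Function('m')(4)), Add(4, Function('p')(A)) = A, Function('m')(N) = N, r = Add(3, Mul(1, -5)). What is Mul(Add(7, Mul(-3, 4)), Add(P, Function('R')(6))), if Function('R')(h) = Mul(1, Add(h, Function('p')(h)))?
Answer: -50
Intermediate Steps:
r = -2 (r = Add(3, -5) = -2)
Function('p')(A) = Add(-4, A)
Function('R')(h) = Add(-4, Mul(2, h)) (Function('R')(h) = Mul(1, Add(h, Add(-4, h))) = Mul(1, Add(-4, Mul(2, h))) = Add(-4, Mul(2, h)))
P = 2 (P = Add(-2, 4) = 2)
Mul(Add(7, Mul(-3, 4)), Add(P, Function('R')(6))) = Mul(Add(7, Mul(-3, 4)), Add(2, Add(-4, Mul(2, 6)))) = Mul(Add(7, -12), Add(2, Add(-4, 12))) = Mul(-5, Add(2, 8)) = Mul(-5, 10) = -50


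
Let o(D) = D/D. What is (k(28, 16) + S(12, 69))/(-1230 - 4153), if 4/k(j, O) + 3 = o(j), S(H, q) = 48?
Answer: -46/5383 ≈ -0.0085454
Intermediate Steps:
o(D) = 1
k(j, O) = -2 (k(j, O) = 4/(-3 + 1) = 4/(-2) = 4*(-½) = -2)
(k(28, 16) + S(12, 69))/(-1230 - 4153) = (-2 + 48)/(-1230 - 4153) = 46/(-5383) = 46*(-1/5383) = -46/5383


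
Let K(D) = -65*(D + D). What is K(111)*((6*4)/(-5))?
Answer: 69264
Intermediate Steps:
K(D) = -130*D
K(111)*((6*4)/(-5)) = (-130*111)*((6*4)/(-5)) = -346320*(-1)/5 = -14430*(-24/5) = 69264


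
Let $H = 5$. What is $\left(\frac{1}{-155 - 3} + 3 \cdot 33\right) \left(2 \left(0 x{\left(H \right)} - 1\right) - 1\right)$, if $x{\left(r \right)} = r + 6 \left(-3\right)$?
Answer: $- \frac{46923}{158} \approx -296.98$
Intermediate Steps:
$x{\left(r \right)} = -18 + r$ ($x{\left(r \right)} = r - 18 = -18 + r$)
$\left(\frac{1}{-155 - 3} + 3 \cdot 33\right) \left(2 \left(0 x{\left(H \right)} - 1\right) - 1\right) = \left(\frac{1}{-155 - 3} + 3 \cdot 33\right) \left(2 \left(0 \left(-18 + 5\right) - 1\right) - 1\right) = \left(\frac{1}{-158} + 99\right) \left(2 \left(0 \left(-13\right) - 1\right) - 1\right) = \left(- \frac{1}{158} + 99\right) \left(2 \left(0 - 1\right) - 1\right) = \frac{15641 \left(2 \left(-1\right) - 1\right)}{158} = \frac{15641 \left(-2 - 1\right)}{158} = \frac{15641}{158} \left(-3\right) = - \frac{46923}{158}$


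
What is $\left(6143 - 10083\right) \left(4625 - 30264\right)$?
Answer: $101017660$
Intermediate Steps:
$\left(6143 - 10083\right) \left(4625 - 30264\right) = \left(-3940\right) \left(-25639\right) = 101017660$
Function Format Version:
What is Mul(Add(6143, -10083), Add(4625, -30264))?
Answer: 101017660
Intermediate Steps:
Mul(Add(6143, -10083), Add(4625, -30264)) = Mul(-3940, -25639) = 101017660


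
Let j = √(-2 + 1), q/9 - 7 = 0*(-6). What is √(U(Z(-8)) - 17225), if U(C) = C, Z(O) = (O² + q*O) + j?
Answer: √(-17665 + I) ≈ 0.004 + 132.91*I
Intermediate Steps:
q = 63 (q = 63 + 9*(0*(-6)) = 63 + 9*0 = 63 + 0 = 63)
j = I (j = √(-1) = I ≈ 1.0*I)
Z(O) = I + O² + 63*O (Z(O) = (O² + 63*O) + I = I + O² + 63*O)
√(U(Z(-8)) - 17225) = √((I + (-8)² + 63*(-8)) - 17225) = √((I + 64 - 504) - 17225) = √((-440 + I) - 17225) = √(-17665 + I)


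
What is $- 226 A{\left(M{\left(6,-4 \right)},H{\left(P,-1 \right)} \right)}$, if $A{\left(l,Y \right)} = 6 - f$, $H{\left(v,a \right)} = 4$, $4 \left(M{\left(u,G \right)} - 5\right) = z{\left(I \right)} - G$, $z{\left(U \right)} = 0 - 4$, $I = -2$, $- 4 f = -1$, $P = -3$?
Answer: $- \frac{2599}{2} \approx -1299.5$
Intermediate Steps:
$f = \frac{1}{4}$ ($f = \left(- \frac{1}{4}\right) \left(-1\right) = \frac{1}{4} \approx 0.25$)
$z{\left(U \right)} = -4$ ($z{\left(U \right)} = 0 - 4 = -4$)
$M{\left(u,G \right)} = 4 - \frac{G}{4}$ ($M{\left(u,G \right)} = 5 + \frac{-4 - G}{4} = 5 - \left(1 + \frac{G}{4}\right) = 4 - \frac{G}{4}$)
$A{\left(l,Y \right)} = \frac{23}{4}$ ($A{\left(l,Y \right)} = 6 - \frac{1}{4} = \frac{23}{4}$)
$- 226 A{\left(M{\left(6,-4 \right)},H{\left(P,-1 \right)} \right)} = \left(-226\right) \frac{23}{4} = - \frac{2599}{2}$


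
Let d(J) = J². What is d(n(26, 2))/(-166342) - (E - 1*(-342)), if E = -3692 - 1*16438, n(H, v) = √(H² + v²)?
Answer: 1645787408/83171 ≈ 19788.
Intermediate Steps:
E = -20130 (E = -3692 - 16438 = -20130)
d(n(26, 2))/(-166342) - (E - 1*(-342)) = (√(26² + 2²))²/(-166342) - (-20130 - 1*(-342)) = (√(676 + 4))²*(-1/166342) - (-20130 + 342) = (√680)²*(-1/166342) - 1*(-19788) = (2*√170)²*(-1/166342) + 19788 = 680*(-1/166342) + 19788 = -340/83171 + 19788 = 1645787408/83171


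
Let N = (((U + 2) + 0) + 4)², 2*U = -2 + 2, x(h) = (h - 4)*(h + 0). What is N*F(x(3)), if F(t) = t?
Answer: -108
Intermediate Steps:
x(h) = h*(-4 + h) (x(h) = (-4 + h)*h = h*(-4 + h))
U = 0 (U = (-2 + 2)/2 = (½)*0 = 0)
N = 36 (N = (((0 + 2) + 0) + 4)² = ((2 + 0) + 4)² = (2 + 4)² = 6² = 36)
N*F(x(3)) = 36*(3*(-4 + 3)) = 36*(3*(-1)) = 36*(-3) = -108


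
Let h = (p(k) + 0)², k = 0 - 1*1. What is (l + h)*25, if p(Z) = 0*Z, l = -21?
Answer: -525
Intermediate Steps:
k = -1 (k = 0 - 1 = -1)
p(Z) = 0
h = 0 (h = (0 + 0)² = 0² = 0)
(l + h)*25 = (-21 + 0)*25 = -21*25 = -525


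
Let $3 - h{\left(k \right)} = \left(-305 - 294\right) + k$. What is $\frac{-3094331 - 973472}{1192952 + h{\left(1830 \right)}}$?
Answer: $- \frac{4067803}{1191724} \approx -3.4134$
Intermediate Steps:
$h{\left(k \right)} = 602 - k$ ($h{\left(k \right)} = 3 - \left(\left(-305 - 294\right) + k\right) = 3 - \left(-599 + k\right) = 602 - k$)
$\frac{-3094331 - 973472}{1192952 + h{\left(1830 \right)}} = \frac{-3094331 - 973472}{1192952 + \left(602 - 1830\right)} = - \frac{4067803}{1192952 + \left(602 - 1830\right)} = - \frac{4067803}{1192952 - 1228} = - \frac{4067803}{1191724}$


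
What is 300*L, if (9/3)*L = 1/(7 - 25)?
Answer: -50/9 ≈ -5.5556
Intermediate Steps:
L = -1/54 (L = 1/(3*(7 - 25)) = (⅓)/(-18) = (⅓)*(-1/18) = -1/54 ≈ -0.018519)
300*L = 300*(-1/54) = -50/9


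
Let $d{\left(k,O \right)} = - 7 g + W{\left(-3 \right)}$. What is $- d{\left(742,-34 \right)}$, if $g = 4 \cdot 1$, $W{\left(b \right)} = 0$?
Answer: $28$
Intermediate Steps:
$g = 4$
$d{\left(k,O \right)} = -28$ ($d{\left(k,O \right)} = \left(-7\right) 4 + 0 = -28 + 0 = -28$)
$- d{\left(742,-34 \right)} = \left(-1\right) \left(-28\right) = 28$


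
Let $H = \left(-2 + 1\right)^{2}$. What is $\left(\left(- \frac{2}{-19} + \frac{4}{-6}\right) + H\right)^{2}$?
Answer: $\frac{625}{3249} \approx 0.19237$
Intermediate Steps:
$H = 1$ ($H = \left(-1\right)^{2} = 1$)
$\left(\left(- \frac{2}{-19} + \frac{4}{-6}\right) + H\right)^{2} = \left(\left(- \frac{2}{-19} + \frac{4}{-6}\right) + 1\right)^{2} = \left(\left(\left(-2\right) \left(- \frac{1}{19}\right) + 4 \left(- \frac{1}{6}\right)\right) + 1\right)^{2} = \left(\left(\frac{2}{19} - \frac{2}{3}\right) + 1\right)^{2} = \left(- \frac{32}{57} + 1\right)^{2} = \left(\frac{25}{57}\right)^{2} = \frac{625}{3249}$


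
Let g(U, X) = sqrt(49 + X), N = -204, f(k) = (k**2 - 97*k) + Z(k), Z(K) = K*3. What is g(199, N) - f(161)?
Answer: -10787 + I*sqrt(155) ≈ -10787.0 + 12.45*I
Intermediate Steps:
Z(K) = 3*K
f(k) = k**2 - 94*k (f(k) = (k**2 - 97*k) + 3*k = k**2 - 94*k)
g(199, N) - f(161) = sqrt(49 - 204) - 161*(-94 + 161) = sqrt(-155) - 161*67 = I*sqrt(155) - 1*10787 = I*sqrt(155) - 10787 = -10787 + I*sqrt(155)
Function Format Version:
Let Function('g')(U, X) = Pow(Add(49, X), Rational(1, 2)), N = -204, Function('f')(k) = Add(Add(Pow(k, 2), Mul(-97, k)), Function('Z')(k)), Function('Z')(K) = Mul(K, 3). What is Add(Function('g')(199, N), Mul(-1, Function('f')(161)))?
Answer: Add(-10787, Mul(I, Pow(155, Rational(1, 2)))) ≈ Add(-10787., Mul(12.450, I))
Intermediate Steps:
Function('Z')(K) = Mul(3, K)
Function('f')(k) = Add(Pow(k, 2), Mul(-94, k)) (Function('f')(k) = Add(Add(Pow(k, 2), Mul(-97, k)), Mul(3, k)) = Add(Pow(k, 2), Mul(-94, k)))
Add(Function('g')(199, N), Mul(-1, Function('f')(161))) = Add(Pow(Add(49, -204), Rational(1, 2)), Mul(-1, Mul(161, Add(-94, 161)))) = Add(Pow(-155, Rational(1, 2)), Mul(-1, Mul(161, 67))) = Add(Mul(I, Pow(155, Rational(1, 2))), Mul(-1, 10787)) = Add(Mul(I, Pow(155, Rational(1, 2))), -10787) = Add(-10787, Mul(I, Pow(155, Rational(1, 2))))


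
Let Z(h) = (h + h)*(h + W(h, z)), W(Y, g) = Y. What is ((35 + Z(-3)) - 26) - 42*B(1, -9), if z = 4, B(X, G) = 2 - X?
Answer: 3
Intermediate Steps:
Z(h) = 4*h**2 (Z(h) = (h + h)*(h + h) = (2*h)*(2*h) = 4*h**2)
((35 + Z(-3)) - 26) - 42*B(1, -9) = ((35 + 4*(-3)**2) - 26) - 42*(2 - 1*1) = ((35 + 4*9) - 26) - 42*(2 - 1) = ((35 + 36) - 26) - 42*1 = (71 - 26) - 42 = 45 - 42 = 3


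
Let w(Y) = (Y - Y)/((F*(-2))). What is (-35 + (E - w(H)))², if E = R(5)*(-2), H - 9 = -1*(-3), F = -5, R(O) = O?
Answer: 2025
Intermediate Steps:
H = 12 (H = 9 - 1*(-3) = 9 + 3 = 12)
w(Y) = 0 (w(Y) = (Y - Y)/((-5*(-2))) = 0/10 = 0*(⅒) = 0)
E = -10 (E = 5*(-2) = -10)
(-35 + (E - w(H)))² = (-35 + (-10 - 1*0))² = (-35 + (-10 + 0))² = (-35 - 10)² = (-45)² = 2025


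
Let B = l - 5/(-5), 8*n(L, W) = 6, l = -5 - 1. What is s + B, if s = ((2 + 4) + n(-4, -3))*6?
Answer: 71/2 ≈ 35.500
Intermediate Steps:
l = -6
n(L, W) = 3/4 (n(L, W) = (1/8)*6 = 3/4)
s = 81/2 (s = ((2 + 4) + 3/4)*6 = (6 + 3/4)*6 = (27/4)*6 = 81/2 ≈ 40.500)
B = -5 (B = -6 - 5/(-5) = -6 - 5*(-1/5) = -6 + 1 = -5)
s + B = 81/2 - 5 = 71/2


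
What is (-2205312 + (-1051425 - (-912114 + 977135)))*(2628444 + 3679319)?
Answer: -20952862207354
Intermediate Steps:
(-2205312 + (-1051425 - (-912114 + 977135)))*(2628444 + 3679319) = (-2205312 + (-1051425 - 1*65021))*6307763 = (-2205312 + (-1051425 - 65021))*6307763 = (-2205312 - 1116446)*6307763 = -3321758*6307763 = -20952862207354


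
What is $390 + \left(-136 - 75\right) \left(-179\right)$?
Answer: $38159$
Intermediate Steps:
$390 + \left(-136 - 75\right) \left(-179\right) = 390 - -37769 = 390 + 37769 = 38159$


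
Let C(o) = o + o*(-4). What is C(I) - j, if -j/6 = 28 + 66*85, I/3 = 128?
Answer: 32676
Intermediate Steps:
I = 384 (I = 3*128 = 384)
C(o) = -3*o (C(o) = o - 4*o = -3*o)
j = -33828 (j = -6*(28 + 66*85) = -6*(28 + 5610) = -6*5638 = -33828)
C(I) - j = -3*384 - 1*(-33828) = -1152 + 33828 = 32676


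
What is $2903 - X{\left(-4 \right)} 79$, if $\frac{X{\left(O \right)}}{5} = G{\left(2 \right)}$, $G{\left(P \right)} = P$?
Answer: $2113$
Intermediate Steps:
$X{\left(O \right)} = 10$ ($X{\left(O \right)} = 5 \cdot 2 = 10$)
$2903 - X{\left(-4 \right)} 79 = 2903 - 10 \cdot 79 = 2903 - 790 = 2113$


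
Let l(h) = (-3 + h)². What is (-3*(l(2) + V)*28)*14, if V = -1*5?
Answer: 4704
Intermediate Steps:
V = -5
(-3*(l(2) + V)*28)*14 = (-3*((-3 + 2)² - 5)*28)*14 = (-3*((-1)² - 5)*28)*14 = (-3*(1 - 5)*28)*14 = (-3*(-4)*28)*14 = (12*28)*14 = 336*14 = 4704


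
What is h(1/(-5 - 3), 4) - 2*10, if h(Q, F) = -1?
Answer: -21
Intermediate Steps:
h(1/(-5 - 3), 4) - 2*10 = -1 - 2*10 = -1 - 20 = -21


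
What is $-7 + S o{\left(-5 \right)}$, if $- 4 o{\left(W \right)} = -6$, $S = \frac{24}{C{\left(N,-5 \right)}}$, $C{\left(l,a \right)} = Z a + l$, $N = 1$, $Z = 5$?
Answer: $- \frac{17}{2} \approx -8.5$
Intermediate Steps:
$C{\left(l,a \right)} = l + 5 a$ ($C{\left(l,a \right)} = 5 a + l = l + 5 a$)
$S = -1$ ($S = \frac{24}{1 + 5 \left(-5\right)} = \frac{24}{1 - 25} = \frac{24}{-24} = 24 \left(- \frac{1}{24}\right) = -1$)
$o{\left(W \right)} = \frac{3}{2}$ ($o{\left(W \right)} = \left(- \frac{1}{4}\right) \left(-6\right) = \frac{3}{2}$)
$-7 + S o{\left(-5 \right)} = -7 - \frac{3}{2} = - \frac{17}{2}$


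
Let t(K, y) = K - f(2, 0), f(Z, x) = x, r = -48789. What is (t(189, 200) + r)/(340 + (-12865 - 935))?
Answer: 2430/673 ≈ 3.6107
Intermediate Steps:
t(K, y) = K (t(K, y) = K - 1*0 = K + 0 = K)
(t(189, 200) + r)/(340 + (-12865 - 935)) = (189 - 48789)/(340 + (-12865 - 935)) = -48600/(340 - 13800) = -48600/(-13460) = -48600*(-1/13460) = 2430/673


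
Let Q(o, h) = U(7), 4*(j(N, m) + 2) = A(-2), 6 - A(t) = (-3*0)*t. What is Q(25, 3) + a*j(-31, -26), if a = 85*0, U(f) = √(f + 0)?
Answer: √7 ≈ 2.6458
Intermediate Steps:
A(t) = 6 (A(t) = 6 - (-3*0)*t = 6 - 0*t = 6 - 1*0 = 6 + 0 = 6)
j(N, m) = -½ (j(N, m) = -2 + (¼)*6 = -2 + 3/2 = -½)
U(f) = √f
Q(o, h) = √7
a = 0
Q(25, 3) + a*j(-31, -26) = √7 + 0*(-½) = √7 + 0 = √7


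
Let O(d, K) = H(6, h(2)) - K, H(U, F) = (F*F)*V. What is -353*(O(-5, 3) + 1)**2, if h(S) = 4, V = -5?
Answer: -2373572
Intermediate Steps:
H(U, F) = -5*F**2 (H(U, F) = (F*F)*(-5) = F**2*(-5) = -5*F**2)
O(d, K) = -80 - K (O(d, K) = -5*4**2 - K = -5*16 - K = -80 - K)
-353*(O(-5, 3) + 1)**2 = -353*((-80 - 1*3) + 1)**2 = -353*((-80 - 3) + 1)**2 = -353*(-83 + 1)**2 = -353*(-82)**2 = -353*6724 = -2373572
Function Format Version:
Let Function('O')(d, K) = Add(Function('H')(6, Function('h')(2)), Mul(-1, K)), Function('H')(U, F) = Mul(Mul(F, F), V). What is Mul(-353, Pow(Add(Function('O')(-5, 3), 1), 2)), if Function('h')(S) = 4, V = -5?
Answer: -2373572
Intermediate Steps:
Function('H')(U, F) = Mul(-5, Pow(F, 2)) (Function('H')(U, F) = Mul(Mul(F, F), -5) = Mul(Pow(F, 2), -5) = Mul(-5, Pow(F, 2)))
Function('O')(d, K) = Add(-80, Mul(-1, K)) (Function('O')(d, K) = Add(Mul(-5, Pow(4, 2)), Mul(-1, K)) = Add(Mul(-5, 16), Mul(-1, K)) = Add(-80, Mul(-1, K)))
Mul(-353, Pow(Add(Function('O')(-5, 3), 1), 2)) = Mul(-353, Pow(Add(Add(-80, Mul(-1, 3)), 1), 2)) = Mul(-353, Pow(Add(Add(-80, -3), 1), 2)) = Mul(-353, Pow(Add(-83, 1), 2)) = Mul(-353, Pow(-82, 2)) = Mul(-353, 6724) = -2373572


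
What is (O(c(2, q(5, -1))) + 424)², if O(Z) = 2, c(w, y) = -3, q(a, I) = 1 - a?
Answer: 181476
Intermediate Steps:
(O(c(2, q(5, -1))) + 424)² = (2 + 424)² = 426² = 181476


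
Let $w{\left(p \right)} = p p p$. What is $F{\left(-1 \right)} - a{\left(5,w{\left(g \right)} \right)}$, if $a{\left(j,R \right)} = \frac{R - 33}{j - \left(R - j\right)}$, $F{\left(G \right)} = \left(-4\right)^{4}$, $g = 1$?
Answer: $\frac{2336}{9} \approx 259.56$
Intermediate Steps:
$F{\left(G \right)} = 256$
$w{\left(p \right)} = p^{3}$ ($w{\left(p \right)} = p^{2} p = p^{3}$)
$a{\left(j,R \right)} = \frac{-33 + R}{- R + 2 j}$
$F{\left(-1 \right)} - a{\left(5,w{\left(g \right)} \right)} = 256 - \frac{33 - 1^{3}}{1^{3} - 10} = 256 - \frac{33 - 1}{1 - 10} = 256 - \frac{33 - 1}{-9} = 256 - \left(- \frac{1}{9}\right) 32 = 256 - - \frac{32}{9} = 256 + \frac{32}{9} = \frac{2336}{9}$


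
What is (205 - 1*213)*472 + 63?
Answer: -3713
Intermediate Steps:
(205 - 1*213)*472 + 63 = (205 - 213)*472 + 63 = -8*472 + 63 = -3776 + 63 = -3713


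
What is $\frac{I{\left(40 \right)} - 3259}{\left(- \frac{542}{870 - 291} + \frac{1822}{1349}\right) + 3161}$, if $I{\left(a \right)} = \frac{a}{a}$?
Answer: $- \frac{2544729318}{2469289211} \approx -1.0306$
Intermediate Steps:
$I{\left(a \right)} = 1$
$\frac{I{\left(40 \right)} - 3259}{\left(- \frac{542}{870 - 291} + \frac{1822}{1349}\right) + 3161} = \frac{1 - 3259}{\left(- \frac{542}{870 - 291} + \frac{1822}{1349}\right) + 3161} = - \frac{3258}{\left(- \frac{542}{870 - 291} + 1822 \cdot \frac{1}{1349}\right) + 3161} = - \frac{3258}{\left(- \frac{542}{579} + \frac{1822}{1349}\right) + 3161} = - \frac{3258}{\frac{323780}{781071} + 3161} = - \frac{3258}{\frac{2469289211}{781071}} = \left(-3258\right) \frac{781071}{2469289211} = - \frac{2544729318}{2469289211}$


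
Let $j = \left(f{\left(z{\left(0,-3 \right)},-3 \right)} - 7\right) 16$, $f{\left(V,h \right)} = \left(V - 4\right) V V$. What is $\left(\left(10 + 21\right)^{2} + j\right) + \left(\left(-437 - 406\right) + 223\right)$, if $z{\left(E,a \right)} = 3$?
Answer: $85$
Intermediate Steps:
$f{\left(V,h \right)} = V^{2} \left(-4 + V\right)$ ($f{\left(V,h \right)} = \left(-4 + V\right) V^{2} = V^{2} \left(-4 + V\right)$)
$j = -256$ ($j = \left(3^{2} \left(-4 + 3\right) - 7\right) 16 = \left(9 \left(-1\right) - 7\right) 16 = \left(-9 - 7\right) 16 = \left(-16\right) 16 = -256$)
$\left(\left(10 + 21\right)^{2} + j\right) + \left(\left(-437 - 406\right) + 223\right) = \left(\left(10 + 21\right)^{2} - 256\right) + \left(\left(-437 - 406\right) + 223\right) = \left(31^{2} - 256\right) + \left(-843 + 223\right) = \left(961 - 256\right) - 620 = 705 - 620 = 85$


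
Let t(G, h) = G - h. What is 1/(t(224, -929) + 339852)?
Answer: 1/341005 ≈ 2.9325e-6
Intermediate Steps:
1/(t(224, -929) + 339852) = 1/((224 - 1*(-929)) + 339852) = 1/((224 + 929) + 339852) = 1/(1153 + 339852) = 1/341005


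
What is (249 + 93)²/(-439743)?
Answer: -38988/146581 ≈ -0.26598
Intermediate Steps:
(249 + 93)²/(-439743) = 342²*(-1/439743) = 116964*(-1/439743) = -38988/146581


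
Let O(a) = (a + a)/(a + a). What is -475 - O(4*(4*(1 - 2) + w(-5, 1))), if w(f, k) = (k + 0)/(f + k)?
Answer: -476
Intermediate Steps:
w(f, k) = k/(f + k)
O(a) = 1 (O(a) = (2*a)/((2*a)) = (2*a)*(1/(2*a)) = 1)
-475 - O(4*(4*(1 - 2) + w(-5, 1))) = -475 - 1*1 = -475 - 1 = -476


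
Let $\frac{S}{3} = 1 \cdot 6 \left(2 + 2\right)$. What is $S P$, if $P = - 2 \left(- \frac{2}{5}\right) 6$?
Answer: $\frac{1728}{5} \approx 345.6$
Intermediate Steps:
$S = 72$ ($S = 3 \cdot 1 \cdot 6 \left(2 + 2\right) = 3 \cdot 1 \cdot 6 \cdot 4 = 3 \cdot 1 \cdot 24 = 3 \cdot 24 = 72$)
$P = \frac{24}{5}$ ($P = - 2 \left(\left(-2\right) \frac{1}{5}\right) 6 = \left(-2\right) \left(- \frac{2}{5}\right) 6 = \frac{4}{5} \cdot 6 = \frac{24}{5} \approx 4.8$)
$S P = 72 \cdot \frac{24}{5} = \frac{1728}{5}$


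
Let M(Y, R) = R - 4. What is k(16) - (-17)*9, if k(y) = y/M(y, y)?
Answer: 463/3 ≈ 154.33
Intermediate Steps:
M(Y, R) = -4 + R
k(y) = y/(-4 + y)
k(16) - (-17)*9 = 16/(-4 + 16) - (-17)*9 = 16/12 - 1*(-153) = 16*(1/12) + 153 = 4/3 + 153 = 463/3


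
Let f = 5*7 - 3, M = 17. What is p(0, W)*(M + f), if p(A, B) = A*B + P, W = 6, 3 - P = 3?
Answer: 0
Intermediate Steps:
P = 0 (P = 3 - 1*3 = 3 - 3 = 0)
f = 32 (f = 35 - 3 = 32)
p(A, B) = A*B (p(A, B) = A*B + 0 = A*B)
p(0, W)*(M + f) = (0*6)*(17 + 32) = 0*49 = 0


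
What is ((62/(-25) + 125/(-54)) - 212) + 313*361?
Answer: 152247877/1350 ≈ 1.1278e+5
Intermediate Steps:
((62/(-25) + 125/(-54)) - 212) + 313*361 = ((62*(-1/25) + 125*(-1/54)) - 212) + 112993 = ((-62/25 - 125/54) - 212) + 112993 = (-6473/1350 - 212) + 112993 = -292673/1350 + 112993 = 152247877/1350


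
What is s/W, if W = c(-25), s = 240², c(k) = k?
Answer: -2304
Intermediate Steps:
s = 57600
W = -25
s/W = 57600/(-25) = 57600*(-1/25) = -2304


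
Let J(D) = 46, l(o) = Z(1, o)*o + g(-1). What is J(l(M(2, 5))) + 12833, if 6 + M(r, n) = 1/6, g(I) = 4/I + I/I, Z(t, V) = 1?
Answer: 12879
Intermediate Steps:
g(I) = 1 + 4/I (g(I) = 4/I + 1 = 1 + 4/I)
M(r, n) = -35/6 (M(r, n) = -6 + 1/6 = -6 + ⅙ = -35/6)
l(o) = -3 + o (l(o) = 1*o + (4 - 1)/(-1) = o - 1*3 = o - 3 = -3 + o)
J(l(M(2, 5))) + 12833 = 46 + 12833 = 12879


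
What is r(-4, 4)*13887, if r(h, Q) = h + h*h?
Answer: 166644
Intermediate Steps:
r(h, Q) = h + h²
r(-4, 4)*13887 = -4*(1 - 4)*13887 = -4*(-3)*13887 = 12*13887 = 166644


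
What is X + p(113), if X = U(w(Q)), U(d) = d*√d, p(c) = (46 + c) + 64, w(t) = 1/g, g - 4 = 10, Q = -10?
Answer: 223 + √14/196 ≈ 223.02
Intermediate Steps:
g = 14 (g = 4 + 10 = 14)
w(t) = 1/14
p(c) = 110 + c
U(d) = d^(3/2)
X = √14/196 (X = (1/14)^(3/2) = √14/196 ≈ 0.019090)
X + p(113) = √14/196 + (110 + 113) = √14/196 + 223 = 223 + √14/196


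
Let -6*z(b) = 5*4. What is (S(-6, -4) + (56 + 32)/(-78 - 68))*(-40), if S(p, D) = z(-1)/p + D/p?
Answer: -16280/657 ≈ -24.779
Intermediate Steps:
z(b) = -10/3 (z(b) = -5*4/6 = -1/6*20 = -10/3)
S(p, D) = -10/(3*p) + D/p
(S(-6, -4) + (56 + 32)/(-78 - 68))*(-40) = ((-10/3 - 4)/(-6) + (56 + 32)/(-78 - 68))*(-40) = (-1/6*(-22/3) + 88/(-146))*(-40) = (11/9 + 88*(-1/146))*(-40) = (11/9 - 44/73)*(-40) = (407/657)*(-40) = -16280/657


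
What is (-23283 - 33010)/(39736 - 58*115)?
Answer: -56293/33066 ≈ -1.7024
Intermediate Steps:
(-23283 - 33010)/(39736 - 58*115) = -56293/(39736 - 6670) = -56293/33066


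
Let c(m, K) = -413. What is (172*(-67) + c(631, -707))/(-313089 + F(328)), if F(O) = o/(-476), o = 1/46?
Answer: 261372552/6855396745 ≈ 0.038127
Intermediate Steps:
o = 1/46 ≈ 0.021739
F(O) = -1/21896 (F(O) = (1/46)/(-476) = (1/46)*(-1/476) = -1/21896)
(172*(-67) + c(631, -707))/(-313089 + F(328)) = (172*(-67) - 413)/(-313089 - 1/21896) = (-11524 - 413)/(-6855396745/21896) = -11937*(-21896/6855396745) = 261372552/6855396745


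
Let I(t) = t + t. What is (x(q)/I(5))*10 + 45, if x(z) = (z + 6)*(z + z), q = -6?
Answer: 45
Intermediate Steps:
I(t) = 2*t
x(z) = 2*z*(6 + z) (x(z) = (6 + z)*(2*z) = 2*z*(6 + z))
(x(q)/I(5))*10 + 45 = ((2*(-6)*(6 - 6))/((2*5)))*10 + 45 = ((2*(-6)*0)/10)*10 + 45 = (0*(1/10))*10 + 45 = 0*10 + 45 = 0 + 45 = 45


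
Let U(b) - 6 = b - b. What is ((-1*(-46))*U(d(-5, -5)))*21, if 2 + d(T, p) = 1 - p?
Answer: 5796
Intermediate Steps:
d(T, p) = -1 - p (d(T, p) = -2 + (1 - p) = -1 - p)
U(b) = 6 (U(b) = 6 + (b - b) = 6 + 0 = 6)
((-1*(-46))*U(d(-5, -5)))*21 = (-1*(-46)*6)*21 = (46*6)*21 = 276*21 = 5796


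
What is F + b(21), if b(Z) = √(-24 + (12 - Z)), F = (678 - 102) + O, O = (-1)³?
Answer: 575 + I*√33 ≈ 575.0 + 5.7446*I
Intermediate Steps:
O = -1
F = 575 (F = (678 - 102) - 1 = 576 - 1 = 575)
b(Z) = √(-12 - Z)
F + b(21) = 575 + √(-12 - 1*21) = 575 + √(-12 - 21) = 575 + √(-33) = 575 + I*√33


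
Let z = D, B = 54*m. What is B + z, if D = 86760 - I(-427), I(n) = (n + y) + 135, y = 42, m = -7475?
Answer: -316640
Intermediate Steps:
B = -403650 (B = 54*(-7475) = -403650)
I(n) = 177 + n (I(n) = (n + 42) + 135 = (42 + n) + 135 = 177 + n)
D = 87010 (D = 86760 - (177 - 427) = 86760 - 1*(-250) = 86760 + 250 = 87010)
z = 87010
B + z = -403650 + 87010 = -316640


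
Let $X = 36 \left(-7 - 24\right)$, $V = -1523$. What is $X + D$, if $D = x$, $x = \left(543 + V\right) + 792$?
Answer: $-1304$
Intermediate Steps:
$x = -188$ ($x = \left(543 - 1523\right) + 792 = -980 + 792 = -188$)
$X = -1116$ ($X = 36 \left(-31\right) = -1116$)
$D = -188$
$X + D = -1116 - 188 = -1304$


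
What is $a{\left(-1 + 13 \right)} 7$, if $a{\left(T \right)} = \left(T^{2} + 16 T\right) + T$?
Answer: $2436$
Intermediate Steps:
$a{\left(T \right)} = T^{2} + 17 T$
$a{\left(-1 + 13 \right)} 7 = \left(-1 + 13\right) \left(17 + \left(-1 + 13\right)\right) 7 = 12 \left(17 + 12\right) 7 = 12 \cdot 29 \cdot 7 = 348 \cdot 7 = 2436$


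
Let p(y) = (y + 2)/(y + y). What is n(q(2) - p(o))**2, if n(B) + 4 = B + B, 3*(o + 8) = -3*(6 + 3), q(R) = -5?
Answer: 64009/289 ≈ 221.48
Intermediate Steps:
o = -17 (o = -8 + (-3*(6 + 3))/3 = -8 + (-3*9)/3 = -8 + (1/3)*(-27) = -8 - 9 = -17)
p(y) = (2 + y)/(2*y) (p(y) = (2 + y)/((2*y)) = (2 + y)*(1/(2*y)) = (2 + y)/(2*y))
n(B) = -4 + 2*B (n(B) = -4 + (B + B) = -4 + 2*B)
n(q(2) - p(o))**2 = (-4 + 2*(-5 - (2 - 17)/(2*(-17))))**2 = (-4 + 2*(-5 - (-1)*(-15)/(2*17)))**2 = (-4 + 2*(-5 - 1*15/34))**2 = (-4 + 2*(-5 - 15/34))**2 = (-4 + 2*(-185/34))**2 = (-4 - 185/17)**2 = (-253/17)**2 = 64009/289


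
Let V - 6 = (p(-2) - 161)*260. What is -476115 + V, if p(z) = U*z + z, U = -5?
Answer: -515889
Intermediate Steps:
p(z) = -4*z (p(z) = -5*z + z = -4*z)
V = -39774 (V = 6 + (-4*(-2) - 161)*260 = 6 + (8 - 161)*260 = 6 - 153*260 = 6 - 39780 = -39774)
-476115 + V = -476115 - 39774 = -515889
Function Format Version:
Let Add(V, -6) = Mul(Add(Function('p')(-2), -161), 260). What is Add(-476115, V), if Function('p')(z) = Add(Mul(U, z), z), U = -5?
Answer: -515889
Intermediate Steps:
Function('p')(z) = Mul(-4, z) (Function('p')(z) = Add(Mul(-5, z), z) = Mul(-4, z))
V = -39774 (V = Add(6, Mul(Add(Mul(-4, -2), -161), 260)) = Add(6, Mul(Add(8, -161), 260)) = Add(6, Mul(-153, 260)) = Add(6, -39780) = -39774)
Add(-476115, V) = Add(-476115, -39774) = -515889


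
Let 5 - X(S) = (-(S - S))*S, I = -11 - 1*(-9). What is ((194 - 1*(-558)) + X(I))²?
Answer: 573049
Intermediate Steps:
I = -2 (I = -11 + 9 = -2)
X(S) = 5 (X(S) = 5 - (-(S - S))*S = 5 - (-1*0)*S = 5 - 0*S = 5 - 1*0 = 5 + 0 = 5)
((194 - 1*(-558)) + X(I))² = ((194 - 1*(-558)) + 5)² = ((194 + 558) + 5)² = (752 + 5)² = 757² = 573049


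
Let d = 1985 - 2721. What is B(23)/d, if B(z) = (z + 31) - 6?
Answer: -3/46 ≈ -0.065217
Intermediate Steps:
B(z) = 25 + z (B(z) = (31 + z) - 6 = 25 + z)
d = -736
B(23)/d = (25 + 23)/(-736) = 48*(-1/736) = -3/46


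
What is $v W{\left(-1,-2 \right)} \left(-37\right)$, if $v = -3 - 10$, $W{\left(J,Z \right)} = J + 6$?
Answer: $2405$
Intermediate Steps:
$W{\left(J,Z \right)} = 6 + J$
$v = -13$ ($v = -3 - 10 = -13$)
$v W{\left(-1,-2 \right)} \left(-37\right) = - 13 \left(6 - 1\right) \left(-37\right) = \left(-13\right) 5 \left(-37\right) = \left(-65\right) \left(-37\right) = 2405$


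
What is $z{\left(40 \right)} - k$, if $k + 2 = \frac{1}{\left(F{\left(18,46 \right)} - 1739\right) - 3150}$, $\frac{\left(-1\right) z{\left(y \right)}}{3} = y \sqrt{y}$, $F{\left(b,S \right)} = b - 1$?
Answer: $\frac{9745}{4872} - 240 \sqrt{10} \approx -756.95$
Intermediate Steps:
$F{\left(b,S \right)} = -1 + b$
$z{\left(y \right)} = - 3 y^{\frac{3}{2}}$ ($z{\left(y \right)} = - 3 y \sqrt{y} = - 3 y^{\frac{3}{2}}$)
$k = - \frac{9745}{4872}$ ($k = -2 + \frac{1}{\left(\left(-1 + 18\right) - 1739\right) - 3150} = -2 + \frac{1}{\left(17 - 1739\right) - 3150} = -2 + \frac{1}{-1722 - 3150} = -2 + \frac{1}{-4872} = -2 - \frac{1}{4872} = - \frac{9745}{4872} \approx -2.0002$)
$z{\left(40 \right)} - k = - 3 \cdot 40^{\frac{3}{2}} - - \frac{9745}{4872} = - 3 \cdot 80 \sqrt{10} + \frac{9745}{4872} = - 240 \sqrt{10} + \frac{9745}{4872} = \frac{9745}{4872} - 240 \sqrt{10}$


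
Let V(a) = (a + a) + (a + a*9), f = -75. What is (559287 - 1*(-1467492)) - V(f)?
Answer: 2027679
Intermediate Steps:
V(a) = 12*a (V(a) = 2*a + (a + 9*a) = 2*a + 10*a = 12*a)
(559287 - 1*(-1467492)) - V(f) = (559287 - 1*(-1467492)) - 12*(-75) = (559287 + 1467492) - 1*(-900) = 2026779 + 900 = 2027679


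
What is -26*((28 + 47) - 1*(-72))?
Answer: -3822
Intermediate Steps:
-26*((28 + 47) - 1*(-72)) = -26*(75 + 72) = -26*147 = -3822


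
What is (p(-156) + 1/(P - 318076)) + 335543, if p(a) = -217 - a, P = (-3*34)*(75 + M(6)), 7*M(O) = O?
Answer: 765131784501/2280694 ≈ 3.3548e+5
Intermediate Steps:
M(O) = O/7
P = -54162/7 (P = (-3*34)*(75 + (1/7)*6) = -102*(75 + 6/7) = -102*531/7 = -54162/7 ≈ -7737.4)
(p(-156) + 1/(P - 318076)) + 335543 = ((-217 - 1*(-156)) + 1/(-54162/7 - 318076)) + 335543 = ((-217 + 156) + 1/(-2280694/7)) + 335543 = (-61 - 7/2280694) + 335543 = -139122341/2280694 + 335543 = 765131784501/2280694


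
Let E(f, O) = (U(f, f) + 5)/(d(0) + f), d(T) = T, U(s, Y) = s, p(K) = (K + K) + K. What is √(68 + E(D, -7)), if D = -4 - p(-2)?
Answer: √286/2 ≈ 8.4558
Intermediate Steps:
p(K) = 3*K (p(K) = 2*K + K = 3*K)
D = 2 (D = -4 - 3*(-2) = -4 - 1*(-6) = -4 + 6 = 2)
E(f, O) = (5 + f)/f (E(f, O) = (f + 5)/(0 + f) = (5 + f)/f)
√(68 + E(D, -7)) = √(68 + (5 + 2)/2) = √(68 + (½)*7) = √(68 + 7/2) = √(143/2) = √286/2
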